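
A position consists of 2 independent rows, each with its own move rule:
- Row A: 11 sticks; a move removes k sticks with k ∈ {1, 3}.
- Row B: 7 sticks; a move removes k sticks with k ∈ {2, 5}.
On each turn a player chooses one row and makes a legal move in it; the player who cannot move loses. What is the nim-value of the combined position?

1

Build the Grundy sequence for row A with g(k) = mex{g(k−s) : s ∈ {1, 3}, s ≤ k}:
g(0) = mex{} = 0
g(1) = mex{0} = 1
g(2) = mex{1} = 0
g(3) = mex{0} = 1
g(4) = mex{1} = 0
g(5) = mex{0} = 1
g(6) = mex{1} = 0
g(7) = mex{0} = 1
g(8) = mex{1} = 0
g(9) = mex{0} = 1
g(10) = mex{1} = 0
g(11) = mex{0} = 1
So g(11) = 1.
Build the Grundy sequence for row B with g(k) = mex{g(k−s) : s ∈ {2, 5}, s ≤ k}:
k:     0  1  2  3  4  5  6  7
g(k):  0  0  1  1  0  2  1  0
So g(7) = 0.
By the Sprague-Grundy theorem, the Grundy value of a sum of independent games is the XOR of the component values.
Combined value = 1 ⊕ 0 = 1.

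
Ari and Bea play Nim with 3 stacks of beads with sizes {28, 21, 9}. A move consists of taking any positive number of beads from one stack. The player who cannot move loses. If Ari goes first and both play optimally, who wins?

Bea wins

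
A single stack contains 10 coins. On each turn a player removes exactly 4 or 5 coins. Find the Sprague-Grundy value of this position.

Build the Grundy sequence with g(k) = mex{g(k−s) : s ∈ {4, 5}, s ≤ k}:
k:     0  1  2  3  4  5  6  7  8  9 10
g(k):  0  0  0  0  1  1  1  1  2  0  0
So g(10) = 0.

0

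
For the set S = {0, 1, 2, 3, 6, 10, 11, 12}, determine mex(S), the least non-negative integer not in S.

4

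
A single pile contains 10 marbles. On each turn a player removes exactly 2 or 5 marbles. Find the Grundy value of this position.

1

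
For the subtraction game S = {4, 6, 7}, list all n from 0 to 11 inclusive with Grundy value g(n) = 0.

0, 1, 2, 3, 11

Grundy values for subtraction set {4, 6, 7}:
k:     0  1  2  3  4  5  6  7  8  9 10 11
g(k):  0  0  0  0  1  1  1  1  2  2  2  0
The P-positions (g = 0) in 0..11 are 0, 1, 2, 3, 11.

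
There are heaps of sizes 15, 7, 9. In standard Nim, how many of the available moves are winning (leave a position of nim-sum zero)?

3

Compute the nim-sum pairwise:
15 ^ 7 = 8
8 ^ 9 = 1
The overall nim-sum is X = 1. A heap of size p has a winning move iff p XOR X < p (reduce it to p XOR X).
  15: 15 XOR 1 = 14 < 15 — winning move (to 14).
  7: 7 XOR 1 = 6 < 7 — winning move (to 6).
  9: 9 XOR 1 = 8 < 9 — winning move (to 8).
That gives 3 winning moves.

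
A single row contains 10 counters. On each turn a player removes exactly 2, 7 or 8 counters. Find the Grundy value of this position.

Compute g(0), g(1), … for moves {2, 7, 8}:
k:     0  1  2  3  4  5  6  7  8  9 10
g(k):  0  0  1  1  0  0  1  1  2  2  0
So g(10) = 0.

0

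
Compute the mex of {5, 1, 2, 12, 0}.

The values 0, 1, 2 are all present; 3 is the first non-negative integer missing from the set.

3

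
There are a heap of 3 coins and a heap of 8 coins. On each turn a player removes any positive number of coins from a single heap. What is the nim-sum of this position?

Compute the nim-sum pairwise:
3 ⊕ 8 = 11

11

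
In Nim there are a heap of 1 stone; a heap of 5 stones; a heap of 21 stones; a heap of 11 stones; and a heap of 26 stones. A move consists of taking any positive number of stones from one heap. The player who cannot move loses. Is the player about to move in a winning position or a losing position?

Losing position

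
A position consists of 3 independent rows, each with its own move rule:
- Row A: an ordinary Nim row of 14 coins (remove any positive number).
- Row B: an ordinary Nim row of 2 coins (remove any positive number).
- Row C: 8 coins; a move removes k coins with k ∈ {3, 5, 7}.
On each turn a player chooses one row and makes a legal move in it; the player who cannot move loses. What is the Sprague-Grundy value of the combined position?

Row A is a plain Nim row of size 14, so its Grundy value is 14.
Row B is a plain Nim row of size 2, so its Grundy value is 2.
For row C, compute g(0), g(1), … with moves {3, 5, 7}:
k:     0  1  2  3  4  5  6  7  8
g(k):  0  0  0  1  1  1  2  2  2
So g(8) = 2.
By the Sprague-Grundy theorem, the Grundy value of a sum of independent games is the XOR of the component values.
Combined value = 14 XOR 2 XOR 2 = 14.

14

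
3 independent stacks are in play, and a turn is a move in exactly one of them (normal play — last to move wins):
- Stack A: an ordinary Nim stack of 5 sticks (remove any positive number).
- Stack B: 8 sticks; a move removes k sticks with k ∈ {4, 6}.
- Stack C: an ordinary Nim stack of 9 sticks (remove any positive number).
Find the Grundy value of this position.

14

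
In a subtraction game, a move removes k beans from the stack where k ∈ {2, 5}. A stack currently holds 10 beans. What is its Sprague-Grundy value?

Grundy values for subtraction set {2, 5}:
k:     0  1  2  3  4  5  6  7  8  9 10
g(k):  0  0  1  1  0  2  1  0  0  1  1
So g(10) = 1.

1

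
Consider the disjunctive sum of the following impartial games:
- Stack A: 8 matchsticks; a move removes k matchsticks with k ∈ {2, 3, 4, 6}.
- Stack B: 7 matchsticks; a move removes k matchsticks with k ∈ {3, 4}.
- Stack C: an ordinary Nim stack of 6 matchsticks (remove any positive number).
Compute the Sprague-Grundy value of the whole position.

6

Grundy values for stack A (subtraction set {2, 3, 4, 6}):
g(0) = mex{} = 0
g(1) = mex{} = 0
g(2) = mex{0} = 1
g(3) = mex{0} = 1
g(4) = mex{0,1} = 2
g(5) = mex{0,1} = 2
g(6) = mex{0,1,2} = 3
g(7) = mex{0,1,2} = 3
g(8) = mex{1,2,3} = 0
So g(8) = 0.
Build the Grundy sequence for stack B with g(k) = mex{g(k−s) : s ∈ {3, 4}, s ≤ k}:
k:     0  1  2  3  4  5  6  7
g(k):  0  0  0  1  1  1  2  0
So g(7) = 0.
Stack C is a plain Nim stack of size 6, so its Grundy value is 6.
The value of a disjunctive sum is the nim-sum of the parts.
Combined value = 0 XOR 0 XOR 6 = 6.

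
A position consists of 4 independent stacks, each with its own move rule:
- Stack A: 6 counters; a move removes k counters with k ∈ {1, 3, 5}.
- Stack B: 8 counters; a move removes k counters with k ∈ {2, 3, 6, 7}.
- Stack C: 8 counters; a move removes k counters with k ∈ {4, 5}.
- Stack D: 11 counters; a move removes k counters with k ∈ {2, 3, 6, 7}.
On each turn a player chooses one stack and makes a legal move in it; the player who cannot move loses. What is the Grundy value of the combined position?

For stack A, compute g(0), g(1), … with moves {1, 3, 5}:
g(0) = mex{} = 0
g(1) = mex{0} = 1
g(2) = mex{1} = 0
g(3) = mex{0} = 1
g(4) = mex{1} = 0
g(5) = mex{0} = 1
g(6) = mex{1} = 0
So g(6) = 0.
For stack B, compute g(0), g(1), … with moves {2, 3, 6, 7}:
g(0) = mex{} = 0
g(1) = mex{} = 0
g(2) = mex{0} = 1
g(3) = mex{0} = 1
g(4) = mex{0,1} = 2
g(5) = mex{1} = 0
g(6) = mex{0,1,2} = 3
g(7) = mex{0,2} = 1
g(8) = mex{0,1,3} = 2
So g(8) = 2.
Build the Grundy sequence for stack C with g(k) = mex{g(k−s) : s ∈ {4, 5}, s ≤ k}:
g(0) = mex{} = 0
g(1) = mex{} = 0
g(2) = mex{} = 0
g(3) = mex{} = 0
g(4) = mex{0} = 1
g(5) = mex{0} = 1
g(6) = mex{0} = 1
g(7) = mex{0} = 1
g(8) = mex{0,1} = 2
So g(8) = 2.
Build the Grundy sequence for stack D with g(k) = mex{g(k−s) : s ∈ {2, 3, 6, 7}, s ≤ k}:
g(0) = mex{} = 0
g(1) = mex{} = 0
g(2) = mex{0} = 1
g(3) = mex{0} = 1
g(4) = mex{0,1} = 2
g(5) = mex{1} = 0
g(6) = mex{0,1,2} = 3
g(7) = mex{0,2} = 1
g(8) = mex{0,1,3} = 2
g(9) = mex{1,3} = 0
g(10) = mex{1,2} = 0
g(11) = mex{0,2} = 1
So g(11) = 1.
By the Sprague-Grundy theorem, the Grundy value of a sum of independent games is the XOR of the component values.
Combined value = 0 ⊕ 2 ⊕ 2 ⊕ 1 = 1.

1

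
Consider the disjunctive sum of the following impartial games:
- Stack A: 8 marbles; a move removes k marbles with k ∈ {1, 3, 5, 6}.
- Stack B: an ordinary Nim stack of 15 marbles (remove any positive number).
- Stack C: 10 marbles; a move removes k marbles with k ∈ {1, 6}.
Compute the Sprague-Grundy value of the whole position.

12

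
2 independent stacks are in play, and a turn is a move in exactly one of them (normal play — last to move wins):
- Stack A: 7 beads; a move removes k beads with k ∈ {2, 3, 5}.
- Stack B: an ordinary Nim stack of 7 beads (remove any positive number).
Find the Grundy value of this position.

7

Build the Grundy sequence for stack A with g(k) = mex{g(k−s) : s ∈ {2, 3, 5}, s ≤ k}:
k:     0  1  2  3  4  5  6  7
g(k):  0  0  1  1  2  2  3  0
So g(7) = 0.
Stack B is a plain Nim stack of size 7, so its Grundy value is 7.
By the Sprague-Grundy theorem, the Grundy value of a sum of independent games is the XOR of the component values.
Combined value = 0 XOR 7 = 7.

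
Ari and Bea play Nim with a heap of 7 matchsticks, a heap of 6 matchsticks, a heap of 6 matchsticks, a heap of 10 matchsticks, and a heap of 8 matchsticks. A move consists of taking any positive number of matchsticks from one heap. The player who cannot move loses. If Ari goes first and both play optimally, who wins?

Ari wins

Compute the nim-sum pairwise:
7 XOR 6 = 1
1 XOR 6 = 7
7 XOR 10 = 13
13 XOR 8 = 5
The nim-sum is 5 ≠ 0, so this is an N-position: the player to move can win; Ari has a winning move.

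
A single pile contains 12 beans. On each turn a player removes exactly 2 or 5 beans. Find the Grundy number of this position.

Build the Grundy sequence with g(k) = mex{g(k−s) : s ∈ {2, 5}, s ≤ k}:
g(0) = mex{} = 0
g(1) = mex{} = 0
g(2) = mex{0} = 1
g(3) = mex{0} = 1
g(4) = mex{1} = 0
g(5) = mex{0,1} = 2
g(6) = mex{0} = 1
g(7) = mex{1,2} = 0
g(8) = mex{1} = 0
g(9) = mex{0} = 1
g(10) = mex{0,2} = 1
g(11) = mex{1} = 0
g(12) = mex{0,1} = 2
So g(12) = 2.

2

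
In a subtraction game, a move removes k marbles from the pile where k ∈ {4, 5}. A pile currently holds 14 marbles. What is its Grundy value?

1

Compute g(0), g(1), … for moves {4, 5}:
k:     0  1  2  3  4  5  6  7  8  9 10 11 12 13 14
g(k):  0  0  0  0  1  1  1  1  2  0  0  0  0  1  1
So g(14) = 1.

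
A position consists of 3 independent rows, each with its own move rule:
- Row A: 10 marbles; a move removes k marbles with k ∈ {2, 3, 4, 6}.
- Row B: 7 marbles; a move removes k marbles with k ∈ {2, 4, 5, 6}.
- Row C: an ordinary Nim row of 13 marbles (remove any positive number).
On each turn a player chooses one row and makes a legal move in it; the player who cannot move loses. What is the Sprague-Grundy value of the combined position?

Grundy values for row A (subtraction set {2, 3, 4, 6}):
k:     0  1  2  3  4  5  6  7  8  9 10
g(k):  0  0  1  1  2  2  3  3  0  0  1
So g(10) = 1.
Build the Grundy sequence for row B with g(k) = mex{g(k−s) : s ∈ {2, 4, 5, 6}, s ≤ k}:
k:     0  1  2  3  4  5  6  7
g(k):  0  0  1  1  2  2  3  3
So g(7) = 3.
Row C is a plain Nim row of size 13, so its Grundy value is 13.
The value of a disjunctive sum is the nim-sum of the parts.
Combined value = 1 XOR 3 XOR 13 = 15.

15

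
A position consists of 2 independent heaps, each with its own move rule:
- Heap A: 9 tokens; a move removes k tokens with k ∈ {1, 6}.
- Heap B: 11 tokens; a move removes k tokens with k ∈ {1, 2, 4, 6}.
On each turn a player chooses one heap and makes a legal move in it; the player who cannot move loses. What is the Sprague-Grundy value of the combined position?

For heap A, compute g(0), g(1), … with moves {1, 6}:
k:     0  1  2  3  4  5  6  7  8  9
g(k):  0  1  0  1  0  1  2  0  1  0
So g(9) = 0.
Grundy values for heap B (subtraction set {1, 2, 4, 6}):
k:     0  1  2  3  4  5  6  7  8  9 10 11
g(k):  0  1  2  0  1  2  3  4  0  1  2  0
So g(11) = 0.
The value of a disjunctive sum is the nim-sum of the parts.
Combined value = 0 ⊕ 0 = 0.

0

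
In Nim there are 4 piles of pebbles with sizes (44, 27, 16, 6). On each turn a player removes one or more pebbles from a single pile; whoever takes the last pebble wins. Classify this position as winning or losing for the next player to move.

Winning position

Bitwise XOR of the heap sizes:
  101100  (44)
  011011  (27)
  010000  (16)
  000110  (6)
  ------
  100001  (33)
The nim-sum is 33 ≠ 0, so this is an N-position: the player to move can win.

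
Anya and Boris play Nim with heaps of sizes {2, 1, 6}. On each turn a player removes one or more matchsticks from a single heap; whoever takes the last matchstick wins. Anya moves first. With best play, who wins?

Anya wins

In binary:
  010  (2)
  001  (1)
  110  (6)
  ---
  101  (5)
The nim-sum is 5 ≠ 0, so this is an N-position: the player to move can win; Anya has a winning move.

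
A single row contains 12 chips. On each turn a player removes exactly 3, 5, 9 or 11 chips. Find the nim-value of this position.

4

Compute g(0), g(1), … for moves {3, 5, 9, 11}:
g(0) = mex{} = 0
g(1) = mex{} = 0
g(2) = mex{} = 0
g(3) = mex{0} = 1
g(4) = mex{0} = 1
g(5) = mex{0} = 1
g(6) = mex{0,1} = 2
g(7) = mex{0,1} = 2
g(8) = mex{1} = 0
g(9) = mex{0,1,2} = 3
g(10) = mex{0,1,2} = 3
g(11) = mex{0,2} = 1
g(12) = mex{0,1,2,3} = 4
So g(12) = 4.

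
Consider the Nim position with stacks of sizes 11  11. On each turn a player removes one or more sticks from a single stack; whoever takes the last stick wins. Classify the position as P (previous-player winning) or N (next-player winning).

Compute the nim-sum pairwise:
11 XOR 11 = 0
The nim-sum is 0, so this is a P-position: the player to move is in a losing position under optimal play.

P-position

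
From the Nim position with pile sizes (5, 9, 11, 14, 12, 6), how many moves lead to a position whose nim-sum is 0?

Compute the nim-sum pairwise:
5 ⊕ 9 = 12
12 ⊕ 11 = 7
7 ⊕ 14 = 9
9 ⊕ 12 = 5
5 ⊕ 6 = 3
The overall nim-sum is X = 3. A pile of size p has a winning move iff p XOR X < p (reduce it to p XOR X).
  5: 5 XOR 3 = 6 ≥ 5 — no move.
  9: 9 XOR 3 = 10 ≥ 9 — no move.
  11: 11 XOR 3 = 8 < 11 — winning move (to 8).
  14: 14 XOR 3 = 13 < 14 — winning move (to 13).
  12: 12 XOR 3 = 15 ≥ 12 — no move.
  6: 6 XOR 3 = 5 < 6 — winning move (to 5).
That gives 3 winning moves.

3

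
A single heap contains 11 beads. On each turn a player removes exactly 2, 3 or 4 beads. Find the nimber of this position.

2

Grundy values for subtraction set {2, 3, 4}:
k:     0  1  2  3  4  5  6  7  8  9 10 11
g(k):  0  0  1  1  2  2  0  0  1  1  2  2
So g(11) = 2.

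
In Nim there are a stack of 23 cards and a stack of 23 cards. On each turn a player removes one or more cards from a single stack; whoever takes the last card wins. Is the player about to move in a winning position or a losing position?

Nim-sum: 23 ^ 23 = 0.
The nim-sum is 0, so this is a P-position: the player to move is in a losing position under optimal play.

Losing position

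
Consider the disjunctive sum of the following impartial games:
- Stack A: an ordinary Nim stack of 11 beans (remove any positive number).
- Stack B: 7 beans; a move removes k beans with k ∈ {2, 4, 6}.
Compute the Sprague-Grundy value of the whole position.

Stack A is a plain Nim stack of size 11, so its Grundy value is 11.
Grundy values for stack B (subtraction set {2, 4, 6}):
g(0) = mex{} = 0
g(1) = mex{} = 0
g(2) = mex{0} = 1
g(3) = mex{0} = 1
g(4) = mex{0,1} = 2
g(5) = mex{0,1} = 2
g(6) = mex{0,1,2} = 3
g(7) = mex{0,1,2} = 3
So g(7) = 3.
The value of a disjunctive sum is the nim-sum of the parts.
Combined value = 11 ⊕ 3 = 8.

8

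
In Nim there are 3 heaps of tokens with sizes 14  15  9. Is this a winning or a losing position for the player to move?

Winning position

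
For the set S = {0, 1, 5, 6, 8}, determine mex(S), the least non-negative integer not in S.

2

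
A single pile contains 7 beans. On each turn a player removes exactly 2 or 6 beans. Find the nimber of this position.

Build the Grundy sequence with g(k) = mex{g(k−s) : s ∈ {2, 6}, s ≤ k}:
k:     0  1  2  3  4  5  6  7
g(k):  0  0  1  1  0  0  1  1
So g(7) = 1.

1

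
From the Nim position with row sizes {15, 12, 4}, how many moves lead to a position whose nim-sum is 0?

Nim-sum: 15 ⊕ 12 ⊕ 4 = 7.
The overall nim-sum is X = 7. A row of size p has a winning move iff p XOR X < p (reduce it to p XOR X).
  15: 15 XOR 7 = 8 < 15 — winning move (to 8).
  12: 12 XOR 7 = 11 < 12 — winning move (to 11).
  4: 4 XOR 7 = 3 < 4 — winning move (to 3).
That gives 3 winning moves.

3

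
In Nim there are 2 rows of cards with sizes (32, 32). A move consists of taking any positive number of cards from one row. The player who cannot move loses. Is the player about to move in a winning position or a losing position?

Nim-sum: 32 XOR 32 = 0.
The nim-sum is 0, so this is a P-position: the player to move is in a losing position under optimal play.

Losing position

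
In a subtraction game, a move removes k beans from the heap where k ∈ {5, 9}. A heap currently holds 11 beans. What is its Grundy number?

Grundy values for subtraction set {5, 9}:
k:     0  1  2  3  4  5  6  7  8  9 10 11
g(k):  0  0  0  0  0  1  1  1  1  1  2  2
So g(11) = 2.

2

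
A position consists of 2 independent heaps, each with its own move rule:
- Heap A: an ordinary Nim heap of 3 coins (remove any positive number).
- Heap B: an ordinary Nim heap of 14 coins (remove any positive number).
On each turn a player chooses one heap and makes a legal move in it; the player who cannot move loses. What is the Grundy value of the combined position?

13

Heap A is a plain Nim heap of size 3, so its Grundy value is 3.
Heap B is a plain Nim heap of size 14, so its Grundy value is 14.
By the Sprague-Grundy theorem, the Grundy value of a sum of independent games is the XOR of the component values.
Combined value = 3 ⊕ 14 = 13.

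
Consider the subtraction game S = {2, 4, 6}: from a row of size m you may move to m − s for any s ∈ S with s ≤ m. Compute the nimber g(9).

0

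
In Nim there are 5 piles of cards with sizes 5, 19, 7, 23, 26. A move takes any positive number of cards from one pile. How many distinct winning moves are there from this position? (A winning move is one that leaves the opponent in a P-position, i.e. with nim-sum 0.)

Compute the nim-sum pairwise:
5 ⊕ 19 = 22
22 ⊕ 7 = 17
17 ⊕ 23 = 6
6 ⊕ 26 = 28
The overall nim-sum is X = 28. A pile of size p has a winning move iff p XOR X < p (reduce it to p XOR X).
  5: 5 XOR 28 = 25 ≥ 5 — no move.
  19: 19 XOR 28 = 15 < 19 — winning move (to 15).
  7: 7 XOR 28 = 27 ≥ 7 — no move.
  23: 23 XOR 28 = 11 < 23 — winning move (to 11).
  26: 26 XOR 28 = 6 < 26 — winning move (to 6).
That gives 3 winning moves.

3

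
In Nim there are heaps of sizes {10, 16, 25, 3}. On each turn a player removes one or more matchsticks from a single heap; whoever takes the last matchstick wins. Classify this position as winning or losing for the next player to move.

Nim-sum: 10 ^ 16 ^ 25 ^ 3 = 0.
The nim-sum is 0, so this is a P-position: the player to move is in a losing position under optimal play.

Losing position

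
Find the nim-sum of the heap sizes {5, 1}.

4

Nim-sum: 5 ^ 1 = 4.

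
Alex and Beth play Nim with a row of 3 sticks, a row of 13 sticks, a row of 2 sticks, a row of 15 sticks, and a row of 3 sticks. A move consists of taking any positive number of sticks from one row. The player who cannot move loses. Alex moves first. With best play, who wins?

Write each in binary and XOR column by column:
  0011  (3)
  1101  (13)
  0010  (2)
  1111  (15)
  0011  (3)
  ----
  0000  (0)
The nim-sum is 0, so this is a P-position: the player to move is in a losing position under optimal play; Alex is about to move from it and so loses — Beth wins.

Beth wins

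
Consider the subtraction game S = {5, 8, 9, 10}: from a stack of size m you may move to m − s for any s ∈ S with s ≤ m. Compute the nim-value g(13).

Grundy values for subtraction set {5, 8, 9, 10}:
g(0) = mex{} = 0
g(1) = mex{} = 0
g(2) = mex{} = 0
g(3) = mex{} = 0
g(4) = mex{} = 0
g(5) = mex{0} = 1
g(6) = mex{0} = 1
g(7) = mex{0} = 1
g(8) = mex{0} = 1
g(9) = mex{0} = 1
g(10) = mex{0,1} = 2
g(11) = mex{0,1} = 2
g(12) = mex{0,1} = 2
g(13) = mex{0,1} = 2
So g(13) = 2.

2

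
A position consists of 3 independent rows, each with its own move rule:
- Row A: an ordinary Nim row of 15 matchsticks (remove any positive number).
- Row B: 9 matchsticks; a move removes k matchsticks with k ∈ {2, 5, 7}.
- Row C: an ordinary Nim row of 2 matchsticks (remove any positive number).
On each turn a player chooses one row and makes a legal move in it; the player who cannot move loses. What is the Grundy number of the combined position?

15

Row A is a plain Nim row of size 15, so its Grundy value is 15.
For row B, compute g(0), g(1), … with moves {2, 5, 7}:
g(0) = mex{} = 0
g(1) = mex{} = 0
g(2) = mex{0} = 1
g(3) = mex{0} = 1
g(4) = mex{1} = 0
g(5) = mex{0,1} = 2
g(6) = mex{0} = 1
g(7) = mex{0,1,2} = 3
g(8) = mex{0,1} = 2
g(9) = mex{0,1,3} = 2
So g(9) = 2.
Row C is a plain Nim row of size 2, so its Grundy value is 2.
The value of a disjunctive sum is the nim-sum of the parts.
Combined value = 15 XOR 2 XOR 2 = 15.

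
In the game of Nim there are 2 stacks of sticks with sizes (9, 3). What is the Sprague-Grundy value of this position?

Write each in binary and XOR column by column:
  1001  (9)
  0011  (3)
  ----
  1010  (10)

10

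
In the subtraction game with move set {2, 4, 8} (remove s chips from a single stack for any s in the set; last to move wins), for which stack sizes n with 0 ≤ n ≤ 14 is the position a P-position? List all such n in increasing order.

0, 1, 6, 7, 12, 13

Compute g(0), g(1), … for moves {2, 4, 8}:
k:     0  1  2  3  4  5  6  7  8  9 10 11 12 13 14
g(k):  0  0  1  1  2  2  0  0  1  1  2  2  0  0  1
The P-positions (g = 0) in 0..14 are 0, 1, 6, 7, 12, 13.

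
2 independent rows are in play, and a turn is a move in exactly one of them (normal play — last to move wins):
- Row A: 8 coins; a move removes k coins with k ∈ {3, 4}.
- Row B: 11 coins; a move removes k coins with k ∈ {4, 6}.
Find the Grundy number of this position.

0

Build the Grundy sequence for row A with g(k) = mex{g(k−s) : s ∈ {3, 4}, s ≤ k}:
g(0) = mex{} = 0
g(1) = mex{} = 0
g(2) = mex{} = 0
g(3) = mex{0} = 1
g(4) = mex{0} = 1
g(5) = mex{0} = 1
g(6) = mex{0,1} = 2
g(7) = mex{1} = 0
g(8) = mex{1} = 0
So g(8) = 0.
For row B, compute g(0), g(1), … with moves {4, 6}:
g(0) = mex{} = 0
g(1) = mex{} = 0
g(2) = mex{} = 0
g(3) = mex{} = 0
g(4) = mex{0} = 1
g(5) = mex{0} = 1
g(6) = mex{0} = 1
g(7) = mex{0} = 1
g(8) = mex{0,1} = 2
g(9) = mex{0,1} = 2
g(10) = mex{1} = 0
g(11) = mex{1} = 0
So g(11) = 0.
By the Sprague-Grundy theorem, the Grundy value of a sum of independent games is the XOR of the component values.
Combined value = 0 XOR 0 = 0.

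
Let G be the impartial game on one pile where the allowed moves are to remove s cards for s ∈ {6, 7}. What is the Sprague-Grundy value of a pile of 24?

1

Grundy values for subtraction set {6, 7}:
k:     0  1  2  3  4  5  6  7  8  9 10 11 12 13 14 15 16 17 18 19 20 21 22 23 24
g(k):  0  0  0  0  0  0  1  1  1  1  1  1  2  0  0  0  0  0  0  1  1  1  1  1  1
So g(24) = 1.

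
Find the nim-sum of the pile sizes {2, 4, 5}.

Compute the nim-sum pairwise:
2 ⊕ 4 = 6
6 ⊕ 5 = 3

3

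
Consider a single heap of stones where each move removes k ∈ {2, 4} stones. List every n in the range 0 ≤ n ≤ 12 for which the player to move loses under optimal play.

0, 1, 6, 7, 12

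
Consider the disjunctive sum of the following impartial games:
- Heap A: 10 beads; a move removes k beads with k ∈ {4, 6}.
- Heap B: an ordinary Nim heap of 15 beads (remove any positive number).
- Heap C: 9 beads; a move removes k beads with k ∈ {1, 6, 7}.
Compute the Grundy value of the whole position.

12

For heap A, compute g(0), g(1), … with moves {4, 6}:
k:     0  1  2  3  4  5  6  7  8  9 10
g(k):  0  0  0  0  1  1  1  1  2  2  0
So g(10) = 0.
Heap B is a plain Nim heap of size 15, so its Grundy value is 15.
Build the Grundy sequence for heap C with g(k) = mex{g(k−s) : s ∈ {1, 6, 7}, s ≤ k}:
k:     0  1  2  3  4  5  6  7  8  9
g(k):  0  1  0  1  0  1  2  3  2  3
So g(9) = 3.
By the Sprague-Grundy theorem, the Grundy value of a sum of independent games is the XOR of the component values.
Combined value = 0 XOR 15 XOR 3 = 12.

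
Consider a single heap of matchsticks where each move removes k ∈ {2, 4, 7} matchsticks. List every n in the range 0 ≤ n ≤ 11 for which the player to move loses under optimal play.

0, 1, 6, 9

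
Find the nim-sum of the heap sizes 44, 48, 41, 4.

49

Compute the nim-sum pairwise:
44 ^ 48 = 28
28 ^ 41 = 53
53 ^ 4 = 49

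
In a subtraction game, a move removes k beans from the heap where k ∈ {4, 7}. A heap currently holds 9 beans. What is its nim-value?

2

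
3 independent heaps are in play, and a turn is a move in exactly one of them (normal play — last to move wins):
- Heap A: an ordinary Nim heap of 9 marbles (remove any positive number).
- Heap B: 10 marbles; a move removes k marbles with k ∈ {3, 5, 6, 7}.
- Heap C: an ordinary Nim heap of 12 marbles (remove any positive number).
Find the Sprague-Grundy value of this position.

Heap A is a plain Nim heap of size 9, so its Grundy value is 9.
Build the Grundy sequence for heap B with g(k) = mex{g(k−s) : s ∈ {3, 5, 6, 7}, s ≤ k}:
g(0) = mex{} = 0
g(1) = mex{} = 0
g(2) = mex{} = 0
g(3) = mex{0} = 1
g(4) = mex{0} = 1
g(5) = mex{0} = 1
g(6) = mex{0,1} = 2
g(7) = mex{0,1} = 2
g(8) = mex{0,1} = 2
g(9) = mex{0,1,2} = 3
g(10) = mex{1,2} = 0
So g(10) = 0.
Heap C is a plain Nim heap of size 12, so its Grundy value is 12.
By the Sprague-Grundy theorem, the Grundy value of a sum of independent games is the XOR of the component values.
Combined value = 9 XOR 0 XOR 12 = 5.

5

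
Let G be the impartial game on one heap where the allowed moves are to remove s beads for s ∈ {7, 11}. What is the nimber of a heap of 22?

Compute g(0), g(1), … for moves {7, 11}:
k:     0  1  2  3  4  5  6  7  8  9 10 11 12 13 14 15 16 17 18 19 20 21 22
g(k):  0  0  0  0  0  0  0  1  1  1  1  1  1  1  2  2  2  2  0  0  0  0  0
So g(22) = 0.

0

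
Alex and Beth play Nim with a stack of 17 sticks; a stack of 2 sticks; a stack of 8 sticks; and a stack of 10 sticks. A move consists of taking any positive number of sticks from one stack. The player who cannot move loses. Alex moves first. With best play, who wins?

Alex wins

Bitwise XOR of the heap sizes:
  10001  (17)
  00010  (2)
  01000  (8)
  01010  (10)
  -----
  10001  (17)
The nim-sum is 17 ≠ 0, so this is an N-position: the player to move can win; Alex has a winning move.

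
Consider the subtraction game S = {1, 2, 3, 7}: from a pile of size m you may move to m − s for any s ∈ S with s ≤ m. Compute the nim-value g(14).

2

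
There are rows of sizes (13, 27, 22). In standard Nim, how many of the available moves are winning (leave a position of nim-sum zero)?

Compute the nim-sum pairwise:
13 ^ 27 = 22
22 ^ 22 = 0
The nim-sum is already 0, so every move leaves a nonzero nim-sum — there are no winning moves.

0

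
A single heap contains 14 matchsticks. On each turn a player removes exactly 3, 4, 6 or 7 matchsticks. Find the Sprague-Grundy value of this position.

Build the Grundy sequence with g(k) = mex{g(k−s) : s ∈ {3, 4, 6, 7}, s ≤ k}:
g(0) = mex{} = 0
g(1) = mex{} = 0
g(2) = mex{} = 0
g(3) = mex{0} = 1
g(4) = mex{0} = 1
g(5) = mex{0} = 1
g(6) = mex{0,1} = 2
g(7) = mex{0,1} = 2
g(8) = mex{0,1} = 2
g(9) = mex{0,1,2} = 3
g(10) = mex{1,2} = 0
g(11) = mex{1,2} = 0
g(12) = mex{1,2,3} = 0
g(13) = mex{0,2,3} = 1
g(14) = mex{0,2} = 1
So g(14) = 1.

1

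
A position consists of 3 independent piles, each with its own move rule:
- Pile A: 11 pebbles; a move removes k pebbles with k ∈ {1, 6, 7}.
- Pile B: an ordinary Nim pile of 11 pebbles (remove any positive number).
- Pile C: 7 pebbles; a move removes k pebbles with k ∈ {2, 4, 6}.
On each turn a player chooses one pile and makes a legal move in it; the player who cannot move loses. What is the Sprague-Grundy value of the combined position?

11

Build the Grundy sequence for pile A with g(k) = mex{g(k−s) : s ∈ {1, 6, 7}, s ≤ k}:
k:     0  1  2  3  4  5  6  7  8  9 10 11
g(k):  0  1  0  1  0  1  2  3  2  3  2  3
So g(11) = 3.
Pile B is a plain Nim pile of size 11, so its Grundy value is 11.
Grundy values for pile C (subtraction set {2, 4, 6}):
k:     0  1  2  3  4  5  6  7
g(k):  0  0  1  1  2  2  3  3
So g(7) = 3.
By the Sprague-Grundy theorem, the Grundy value of a sum of independent games is the XOR of the component values.
Combined value = 3 ⊕ 11 ⊕ 3 = 11.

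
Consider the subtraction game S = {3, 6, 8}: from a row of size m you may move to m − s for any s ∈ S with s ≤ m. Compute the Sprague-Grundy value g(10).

3

Build the Grundy sequence with g(k) = mex{g(k−s) : s ∈ {3, 6, 8}, s ≤ k}:
k:     0  1  2  3  4  5  6  7  8  9 10
g(k):  0  0  0  1  1  1  2  2  2  3  3
So g(10) = 3.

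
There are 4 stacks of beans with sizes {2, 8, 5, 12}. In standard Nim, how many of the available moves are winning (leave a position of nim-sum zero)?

1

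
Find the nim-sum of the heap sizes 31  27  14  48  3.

57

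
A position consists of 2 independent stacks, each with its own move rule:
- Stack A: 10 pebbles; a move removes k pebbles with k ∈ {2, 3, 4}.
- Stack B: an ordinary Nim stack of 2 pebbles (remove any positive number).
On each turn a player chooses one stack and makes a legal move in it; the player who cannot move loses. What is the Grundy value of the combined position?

0

For stack A, compute g(0), g(1), … with moves {2, 3, 4}:
g(0) = mex{} = 0
g(1) = mex{} = 0
g(2) = mex{0} = 1
g(3) = mex{0} = 1
g(4) = mex{0,1} = 2
g(5) = mex{0,1} = 2
g(6) = mex{1,2} = 0
g(7) = mex{1,2} = 0
g(8) = mex{0,2} = 1
g(9) = mex{0,2} = 1
g(10) = mex{0,1} = 2
So g(10) = 2.
Stack B is a plain Nim stack of size 2, so its Grundy value is 2.
By the Sprague-Grundy theorem, the Grundy value of a sum of independent games is the XOR of the component values.
Combined value = 2 XOR 2 = 0.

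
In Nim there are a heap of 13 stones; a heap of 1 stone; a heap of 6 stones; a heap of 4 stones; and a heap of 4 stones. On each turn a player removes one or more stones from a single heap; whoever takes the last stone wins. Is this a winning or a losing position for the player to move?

Winning position

Write each in binary and XOR column by column:
  1101  (13)
  0001  (1)
  0110  (6)
  0100  (4)
  0100  (4)
  ----
  1010  (10)
The nim-sum is 10 ≠ 0, so this is an N-position: the player to move can win.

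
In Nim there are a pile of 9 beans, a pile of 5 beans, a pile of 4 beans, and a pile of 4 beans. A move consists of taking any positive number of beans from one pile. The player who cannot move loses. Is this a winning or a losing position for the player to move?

Compute the nim-sum pairwise:
9 ^ 5 = 12
12 ^ 4 = 8
8 ^ 4 = 12
The nim-sum is 12 ≠ 0, so this is an N-position: the player to move can win.

Winning position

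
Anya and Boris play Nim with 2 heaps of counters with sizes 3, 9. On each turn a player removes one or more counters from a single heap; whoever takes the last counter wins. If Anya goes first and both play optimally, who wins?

Nim-sum: 3 XOR 9 = 10.
The nim-sum is 10 ≠ 0, so this is an N-position: the player to move can win; Anya has a winning move.

Anya wins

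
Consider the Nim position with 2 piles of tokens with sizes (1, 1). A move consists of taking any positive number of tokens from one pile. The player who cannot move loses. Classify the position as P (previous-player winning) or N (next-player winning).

P-position

In binary:
  1  (1)
  1  (1)
  -
  0  (0)
The nim-sum is 0, so this is a P-position: the player to move is in a losing position under optimal play.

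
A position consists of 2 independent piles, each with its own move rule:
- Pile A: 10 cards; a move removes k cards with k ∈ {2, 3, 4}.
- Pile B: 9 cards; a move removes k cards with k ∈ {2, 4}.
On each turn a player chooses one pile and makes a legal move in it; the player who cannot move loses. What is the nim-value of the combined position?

3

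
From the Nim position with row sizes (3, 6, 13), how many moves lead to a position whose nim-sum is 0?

Compute the nim-sum pairwise:
3 XOR 6 = 5
5 XOR 13 = 8
The overall nim-sum is X = 8. A row of size p has a winning move iff p XOR X < p (reduce it to p XOR X).
  3: 3 XOR 8 = 11 ≥ 3 — no move.
  6: 6 XOR 8 = 14 ≥ 6 — no move.
  13: 13 XOR 8 = 5 < 13 — winning move (to 5).
That gives 1 winning move.

1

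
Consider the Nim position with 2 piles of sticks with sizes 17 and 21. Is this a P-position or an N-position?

N-position

Compute the nim-sum pairwise:
17 ^ 21 = 4
The nim-sum is 4 ≠ 0, so this is an N-position: the player to move can win.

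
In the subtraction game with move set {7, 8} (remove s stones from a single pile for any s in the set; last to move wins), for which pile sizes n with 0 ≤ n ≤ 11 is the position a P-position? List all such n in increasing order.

Build the Grundy sequence with g(k) = mex{g(k−s) : s ∈ {7, 8}, s ≤ k}:
g(0) = mex{} = 0
g(1) = mex{} = 0
g(2) = mex{} = 0
g(3) = mex{} = 0
g(4) = mex{} = 0
g(5) = mex{} = 0
g(6) = mex{} = 0
g(7) = mex{0} = 1
g(8) = mex{0} = 1
g(9) = mex{0} = 1
g(10) = mex{0} = 1
g(11) = mex{0} = 1
The P-positions (g = 0) in 0..11 are 0, 1, 2, 3, 4, 5, 6.

0, 1, 2, 3, 4, 5, 6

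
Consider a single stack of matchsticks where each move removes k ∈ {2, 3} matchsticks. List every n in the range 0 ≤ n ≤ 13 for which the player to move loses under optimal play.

0, 1, 5, 6, 10, 11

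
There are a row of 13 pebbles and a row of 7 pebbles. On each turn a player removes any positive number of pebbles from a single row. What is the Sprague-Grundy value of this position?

Nim-sum: 13 XOR 7 = 10.

10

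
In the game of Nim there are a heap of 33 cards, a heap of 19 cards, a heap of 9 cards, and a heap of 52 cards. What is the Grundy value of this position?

Nim-sum: 33 XOR 19 XOR 9 XOR 52 = 15.

15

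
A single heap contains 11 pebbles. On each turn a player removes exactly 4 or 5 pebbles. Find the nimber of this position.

Grundy values for subtraction set {4, 5}:
g(0) = mex{} = 0
g(1) = mex{} = 0
g(2) = mex{} = 0
g(3) = mex{} = 0
g(4) = mex{0} = 1
g(5) = mex{0} = 1
g(6) = mex{0} = 1
g(7) = mex{0} = 1
g(8) = mex{0,1} = 2
g(9) = mex{1} = 0
g(10) = mex{1} = 0
g(11) = mex{1} = 0
So g(11) = 0.

0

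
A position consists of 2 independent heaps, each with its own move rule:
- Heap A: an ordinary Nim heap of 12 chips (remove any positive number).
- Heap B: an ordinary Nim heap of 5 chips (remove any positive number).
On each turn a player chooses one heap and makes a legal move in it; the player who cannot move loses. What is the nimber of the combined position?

9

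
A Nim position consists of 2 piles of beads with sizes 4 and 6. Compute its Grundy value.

Compute the nim-sum pairwise:
4 XOR 6 = 2

2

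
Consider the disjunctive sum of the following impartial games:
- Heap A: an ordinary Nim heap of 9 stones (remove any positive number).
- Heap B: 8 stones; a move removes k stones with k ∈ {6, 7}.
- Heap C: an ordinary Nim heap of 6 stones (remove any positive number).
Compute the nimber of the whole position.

14

Heap A is a plain Nim heap of size 9, so its Grundy value is 9.
Build the Grundy sequence for heap B with g(k) = mex{g(k−s) : s ∈ {6, 7}, s ≤ k}:
g(0) = mex{} = 0
g(1) = mex{} = 0
g(2) = mex{} = 0
g(3) = mex{} = 0
g(4) = mex{} = 0
g(5) = mex{} = 0
g(6) = mex{0} = 1
g(7) = mex{0} = 1
g(8) = mex{0} = 1
So g(8) = 1.
Heap C is a plain Nim heap of size 6, so its Grundy value is 6.
By the Sprague-Grundy theorem, the Grundy value of a sum of independent games is the XOR of the component values.
Combined value = 9 XOR 1 XOR 6 = 14.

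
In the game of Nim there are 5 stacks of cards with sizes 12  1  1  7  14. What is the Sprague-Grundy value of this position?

Bitwise XOR of the heap sizes:
  1100  (12)
  0001  (1)
  0001  (1)
  0111  (7)
  1110  (14)
  ----
  0101  (5)

5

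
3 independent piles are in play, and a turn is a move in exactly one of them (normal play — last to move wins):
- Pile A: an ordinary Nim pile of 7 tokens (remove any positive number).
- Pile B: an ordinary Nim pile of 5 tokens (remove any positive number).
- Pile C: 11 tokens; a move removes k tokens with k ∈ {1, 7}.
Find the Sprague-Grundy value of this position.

Pile A is a plain Nim pile of size 7, so its Grundy value is 7.
Pile B is a plain Nim pile of size 5, so its Grundy value is 5.
Build the Grundy sequence for pile C with g(k) = mex{g(k−s) : s ∈ {1, 7}, s ≤ k}:
k:     0  1  2  3  4  5  6  7  8  9 10 11
g(k):  0  1  0  1  0  1  0  1  0  1  0  1
So g(11) = 1.
By the Sprague-Grundy theorem, the Grundy value of a sum of independent games is the XOR of the component values.
Combined value = 7 XOR 5 XOR 1 = 3.

3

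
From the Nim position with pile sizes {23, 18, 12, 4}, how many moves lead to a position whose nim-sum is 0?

1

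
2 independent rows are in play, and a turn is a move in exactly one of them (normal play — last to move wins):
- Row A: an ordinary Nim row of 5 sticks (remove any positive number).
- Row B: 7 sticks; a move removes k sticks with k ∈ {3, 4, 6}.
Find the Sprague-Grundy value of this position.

Row A is a plain Nim row of size 5, so its Grundy value is 5.
Grundy values for row B (subtraction set {3, 4, 6}):
g(0) = mex{} = 0
g(1) = mex{} = 0
g(2) = mex{} = 0
g(3) = mex{0} = 1
g(4) = mex{0} = 1
g(5) = mex{0} = 1
g(6) = mex{0,1} = 2
g(7) = mex{0,1} = 2
So g(7) = 2.
By the Sprague-Grundy theorem, the Grundy value of a sum of independent games is the XOR of the component values.
Combined value = 5 ⊕ 2 = 7.

7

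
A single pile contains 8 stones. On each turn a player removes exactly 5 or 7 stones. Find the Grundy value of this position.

1

Build the Grundy sequence with g(k) = mex{g(k−s) : s ∈ {5, 7}, s ≤ k}:
g(0) = mex{} = 0
g(1) = mex{} = 0
g(2) = mex{} = 0
g(3) = mex{} = 0
g(4) = mex{} = 0
g(5) = mex{0} = 1
g(6) = mex{0} = 1
g(7) = mex{0} = 1
g(8) = mex{0} = 1
So g(8) = 1.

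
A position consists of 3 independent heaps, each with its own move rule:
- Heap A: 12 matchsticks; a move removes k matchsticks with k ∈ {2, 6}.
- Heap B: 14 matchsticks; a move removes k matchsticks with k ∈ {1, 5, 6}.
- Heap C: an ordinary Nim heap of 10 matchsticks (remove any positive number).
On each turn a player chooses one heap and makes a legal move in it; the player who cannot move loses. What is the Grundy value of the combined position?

11

Build the Grundy sequence for heap A with g(k) = mex{g(k−s) : s ∈ {2, 6}, s ≤ k}:
k:     0  1  2  3  4  5  6  7  8  9 10 11 12
g(k):  0  0  1  1  0  0  1  1  0  0  1  1  0
So g(12) = 0.
Build the Grundy sequence for heap B with g(k) = mex{g(k−s) : s ∈ {1, 5, 6}, s ≤ k}:
g(0) = mex{} = 0
g(1) = mex{0} = 1
g(2) = mex{1} = 0
g(3) = mex{0} = 1
g(4) = mex{1} = 0
g(5) = mex{0} = 1
g(6) = mex{0,1} = 2
g(7) = mex{0,1,2} = 3
g(8) = mex{0,1,3} = 2
g(9) = mex{0,1,2} = 3
g(10) = mex{0,1,3} = 2
g(11) = mex{1,2} = 0
g(12) = mex{0,2,3} = 1
g(13) = mex{1,2,3} = 0
g(14) = mex{0,2,3} = 1
So g(14) = 1.
Heap C is a plain Nim heap of size 10, so its Grundy value is 10.
By the Sprague-Grundy theorem, the Grundy value of a sum of independent games is the XOR of the component values.
Combined value = 0 XOR 1 XOR 10 = 11.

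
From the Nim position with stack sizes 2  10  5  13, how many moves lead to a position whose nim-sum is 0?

Bitwise XOR of the heap sizes:
  0010  (2)
  1010  (10)
  0101  (5)
  1101  (13)
  ----
  0000  (0)
The nim-sum is already 0, so every move leaves a nonzero nim-sum — there are no winning moves.

0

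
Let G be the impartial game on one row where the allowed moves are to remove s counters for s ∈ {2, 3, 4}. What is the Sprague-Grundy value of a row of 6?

Build the Grundy sequence with g(k) = mex{g(k−s) : s ∈ {2, 3, 4}, s ≤ k}:
g(0) = mex{} = 0
g(1) = mex{} = 0
g(2) = mex{0} = 1
g(3) = mex{0} = 1
g(4) = mex{0,1} = 2
g(5) = mex{0,1} = 2
g(6) = mex{1,2} = 0
So g(6) = 0.

0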